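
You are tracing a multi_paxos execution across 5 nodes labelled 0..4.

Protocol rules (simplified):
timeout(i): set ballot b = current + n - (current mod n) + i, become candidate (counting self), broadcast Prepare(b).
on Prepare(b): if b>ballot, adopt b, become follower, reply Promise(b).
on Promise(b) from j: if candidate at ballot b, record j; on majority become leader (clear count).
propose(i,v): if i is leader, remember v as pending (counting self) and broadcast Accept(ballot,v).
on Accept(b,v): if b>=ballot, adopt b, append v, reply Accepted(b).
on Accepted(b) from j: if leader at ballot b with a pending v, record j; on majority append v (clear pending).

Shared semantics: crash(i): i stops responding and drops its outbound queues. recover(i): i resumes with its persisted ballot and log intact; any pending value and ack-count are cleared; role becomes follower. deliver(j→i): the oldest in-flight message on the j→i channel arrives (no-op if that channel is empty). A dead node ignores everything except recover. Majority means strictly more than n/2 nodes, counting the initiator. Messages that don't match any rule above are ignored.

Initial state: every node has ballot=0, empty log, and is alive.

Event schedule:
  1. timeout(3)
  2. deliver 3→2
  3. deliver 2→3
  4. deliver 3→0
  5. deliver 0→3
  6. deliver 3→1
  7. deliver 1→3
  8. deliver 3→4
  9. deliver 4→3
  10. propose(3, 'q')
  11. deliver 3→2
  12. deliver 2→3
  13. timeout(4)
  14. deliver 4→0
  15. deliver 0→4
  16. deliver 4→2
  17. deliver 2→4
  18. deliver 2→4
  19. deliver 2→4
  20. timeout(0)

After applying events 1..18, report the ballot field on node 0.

14

e1 timeout(3): 3[cand,b=8,-]
e2 deliver 3→2: 2[foll,b=8,-]
e3 deliver 2→3: ·
e4 deliver 3→0: 0[foll,b=8,-]
e5 deliver 0→3: 3[lead,b=8,-]
e6 deliver 3→1: 1[foll,b=8,-]
e7 deliver 1→3: ·
e8 deliver 3→4: 4[foll,b=8,-]
e9 deliver 4→3: ·
e10 propose(3,'q'): ·
e11 deliver 3→2: 2[foll,b=8,q]
e12 deliver 2→3: ·
e13 timeout(4): 4[cand,b=14,-]
e14 deliver 4→0: 0[foll,b=14,-]
e15 deliver 0→4: ·
e16 deliver 4→2: 2[foll,b=14,q]
e17 deliver 2→4: 4[lead,b=14,-]
e18 deliver 2→4: ·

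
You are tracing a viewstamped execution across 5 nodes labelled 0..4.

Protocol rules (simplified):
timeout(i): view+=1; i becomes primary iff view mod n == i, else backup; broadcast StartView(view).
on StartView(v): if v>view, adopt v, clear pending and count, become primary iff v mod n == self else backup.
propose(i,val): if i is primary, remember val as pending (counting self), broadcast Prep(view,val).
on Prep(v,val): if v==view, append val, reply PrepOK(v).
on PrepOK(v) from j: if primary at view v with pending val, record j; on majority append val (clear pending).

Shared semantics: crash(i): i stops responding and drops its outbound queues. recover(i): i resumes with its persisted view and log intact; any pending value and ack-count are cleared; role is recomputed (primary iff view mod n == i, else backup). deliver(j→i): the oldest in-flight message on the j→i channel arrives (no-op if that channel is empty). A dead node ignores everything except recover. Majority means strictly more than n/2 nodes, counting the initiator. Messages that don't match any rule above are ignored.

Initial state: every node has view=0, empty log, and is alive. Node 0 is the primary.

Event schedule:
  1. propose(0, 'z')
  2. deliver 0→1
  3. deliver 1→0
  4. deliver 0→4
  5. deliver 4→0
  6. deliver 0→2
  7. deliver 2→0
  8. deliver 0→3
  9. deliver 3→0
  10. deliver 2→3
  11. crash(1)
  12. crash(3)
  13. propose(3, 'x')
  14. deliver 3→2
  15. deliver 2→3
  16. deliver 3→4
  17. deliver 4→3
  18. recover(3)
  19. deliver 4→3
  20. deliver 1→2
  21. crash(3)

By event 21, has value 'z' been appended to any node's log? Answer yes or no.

yes

step 1 propose(0,'z'): —
step 2 deliver 0→1: 1={back,v=0,log=z}
step 3 deliver 1→0: —
step 4 deliver 0→4: 4={back,v=0,log=z}
step 5 deliver 4→0: 0={prim,v=0,log=z}
step 6 deliver 0→2: 2={back,v=0,log=z}
step 7 deliver 2→0: —
step 8 deliver 0→3: 3={back,v=0,log=z}
step 9 deliver 3→0: —
step 10 deliver 2→3: —
step 11 crash(1): 1={✗back,v=0,log=z}
step 12 crash(3): 3={✗back,v=0,log=z}
step 13 propose(3,'x'): —
step 14 deliver 3→2: —
step 15 deliver 2→3: —
step 16 deliver 3→4: —
step 17 deliver 4→3: —
step 18 recover(3): 3={back,v=0,log=z}
step 19 deliver 4→3: —
step 20 deliver 1→2: —
step 21 crash(3): 3={✗back,v=0,log=z}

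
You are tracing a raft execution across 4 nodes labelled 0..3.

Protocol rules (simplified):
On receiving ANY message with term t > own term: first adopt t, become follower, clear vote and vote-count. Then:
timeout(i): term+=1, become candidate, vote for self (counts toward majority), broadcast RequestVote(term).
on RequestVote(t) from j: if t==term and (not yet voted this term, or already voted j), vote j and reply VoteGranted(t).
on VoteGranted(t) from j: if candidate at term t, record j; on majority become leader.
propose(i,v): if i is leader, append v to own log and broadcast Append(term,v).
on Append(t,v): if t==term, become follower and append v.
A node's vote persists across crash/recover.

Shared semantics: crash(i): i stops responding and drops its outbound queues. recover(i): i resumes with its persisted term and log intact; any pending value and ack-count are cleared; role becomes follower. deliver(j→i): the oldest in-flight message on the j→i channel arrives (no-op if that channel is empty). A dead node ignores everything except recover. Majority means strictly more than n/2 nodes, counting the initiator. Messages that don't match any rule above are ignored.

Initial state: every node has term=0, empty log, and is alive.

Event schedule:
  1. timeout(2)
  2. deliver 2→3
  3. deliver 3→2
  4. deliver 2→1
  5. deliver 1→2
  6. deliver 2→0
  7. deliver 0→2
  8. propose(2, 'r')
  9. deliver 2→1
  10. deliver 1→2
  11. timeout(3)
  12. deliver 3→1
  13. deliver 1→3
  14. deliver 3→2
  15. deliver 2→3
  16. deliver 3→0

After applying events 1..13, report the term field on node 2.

1

after 1 — timeout(2): n2:cand/t1/[-]
after 2 — deliver 2→3: n3:foll/t1/[-]
after 3 — deliver 3→2: ·
after 4 — deliver 2→1: n1:foll/t1/[-]
after 5 — deliver 1→2: n2:lead/t1/[-]
after 6 — deliver 2→0: n0:foll/t1/[-]
after 7 — deliver 0→2: ·
after 8 — propose(2,'r'): n2:lead/t1/[r]
after 9 — deliver 2→1: n1:foll/t1/[r]
after 10 — deliver 1→2: ·
after 11 — timeout(3): n3:cand/t2/[-]
after 12 — deliver 3→1: n1:foll/t2/[r]
after 13 — deliver 1→3: ·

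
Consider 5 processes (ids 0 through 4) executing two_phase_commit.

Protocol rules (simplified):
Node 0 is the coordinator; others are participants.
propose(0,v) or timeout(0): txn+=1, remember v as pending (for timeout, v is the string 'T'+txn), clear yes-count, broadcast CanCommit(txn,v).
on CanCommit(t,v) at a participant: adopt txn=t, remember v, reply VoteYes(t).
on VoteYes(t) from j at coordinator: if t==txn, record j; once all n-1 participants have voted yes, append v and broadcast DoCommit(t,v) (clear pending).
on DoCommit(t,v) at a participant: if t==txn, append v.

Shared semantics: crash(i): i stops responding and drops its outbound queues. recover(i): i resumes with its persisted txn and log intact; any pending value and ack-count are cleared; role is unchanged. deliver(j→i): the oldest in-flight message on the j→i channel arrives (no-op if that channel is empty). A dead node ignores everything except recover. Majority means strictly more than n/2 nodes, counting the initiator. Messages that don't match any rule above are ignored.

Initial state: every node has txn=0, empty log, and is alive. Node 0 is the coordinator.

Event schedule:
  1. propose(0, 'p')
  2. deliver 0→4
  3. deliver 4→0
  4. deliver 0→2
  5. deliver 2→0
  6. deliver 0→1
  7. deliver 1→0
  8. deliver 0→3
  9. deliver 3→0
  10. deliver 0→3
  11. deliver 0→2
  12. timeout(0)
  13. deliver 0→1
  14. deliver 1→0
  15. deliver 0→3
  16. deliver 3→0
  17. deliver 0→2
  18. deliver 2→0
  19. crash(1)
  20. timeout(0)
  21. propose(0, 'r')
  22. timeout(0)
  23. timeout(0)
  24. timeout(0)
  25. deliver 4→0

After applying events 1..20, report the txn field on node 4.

1

after 1 — propose(0,'p'): n0:coor/t1/[-]
after 2 — deliver 0→4: n4:part/t1/[-]
after 3 — deliver 4→0: ·
after 4 — deliver 0→2: n2:part/t1/[-]
after 5 — deliver 2→0: ·
after 6 — deliver 0→1: n1:part/t1/[-]
after 7 — deliver 1→0: ·
after 8 — deliver 0→3: n3:part/t1/[-]
after 9 — deliver 3→0: n0:coor/t1/[p]
after 10 — deliver 0→3: n3:part/t1/[p]
after 11 — deliver 0→2: n2:part/t1/[p]
after 12 — timeout(0): n0:coor/t2/[p]
after 13 — deliver 0→1: n1:part/t1/[p]
after 14 — deliver 1→0: ·
after 15 — deliver 0→3: n3:part/t2/[p]
after 16 — deliver 3→0: ·
after 17 — deliver 0→2: n2:part/t2/[p]
after 18 — deliver 2→0: ·
after 19 — crash(1): n1:✗part/t1/[p]
after 20 — timeout(0): n0:coor/t3/[p]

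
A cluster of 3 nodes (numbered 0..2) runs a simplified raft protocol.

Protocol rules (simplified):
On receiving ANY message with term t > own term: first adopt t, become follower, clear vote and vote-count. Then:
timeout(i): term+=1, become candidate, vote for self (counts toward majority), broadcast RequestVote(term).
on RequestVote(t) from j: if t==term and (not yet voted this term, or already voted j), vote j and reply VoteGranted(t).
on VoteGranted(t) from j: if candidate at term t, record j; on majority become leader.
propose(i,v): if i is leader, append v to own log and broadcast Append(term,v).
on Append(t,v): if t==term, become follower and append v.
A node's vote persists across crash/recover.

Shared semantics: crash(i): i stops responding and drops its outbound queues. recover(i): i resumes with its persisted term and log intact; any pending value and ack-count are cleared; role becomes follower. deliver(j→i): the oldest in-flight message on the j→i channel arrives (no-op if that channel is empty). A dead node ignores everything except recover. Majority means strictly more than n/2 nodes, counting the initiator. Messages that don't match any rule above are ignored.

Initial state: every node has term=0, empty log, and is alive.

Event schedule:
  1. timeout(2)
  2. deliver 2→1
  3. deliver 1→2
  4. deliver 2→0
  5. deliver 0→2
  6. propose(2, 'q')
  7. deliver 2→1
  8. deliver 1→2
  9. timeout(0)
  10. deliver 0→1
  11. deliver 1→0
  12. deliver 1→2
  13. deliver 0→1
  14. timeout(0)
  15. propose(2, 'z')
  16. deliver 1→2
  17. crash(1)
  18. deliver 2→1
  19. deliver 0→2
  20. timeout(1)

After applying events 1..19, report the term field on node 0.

1. timeout(2):  <2:cand t1 ->
2. deliver 2→1:  <1:foll t1 ->
3. deliver 1→2:  <2:lead t1 ->
4. deliver 2→0:  <0:foll t1 ->
5. deliver 0→2:  nop
6. propose(2,'q'):  <2:lead t1 q>
7. deliver 2→1:  <1:foll t1 q>
8. deliver 1→2:  nop
9. timeout(0):  <0:cand t2 ->
10. deliver 0→1:  <1:foll t2 q>
11. deliver 1→0:  <0:lead t2 ->
12. deliver 1→2:  nop
13. deliver 0→1:  nop
14. timeout(0):  <0:cand t3 ->
15. propose(2,'z'):  <2:lead t1 q,z>
16. deliver 1→2:  nop
17. crash(1):  <1:✗foll t2 q>
18. deliver 2→1:  nop
19. deliver 0→2:  <2:foll t2 q,z>

3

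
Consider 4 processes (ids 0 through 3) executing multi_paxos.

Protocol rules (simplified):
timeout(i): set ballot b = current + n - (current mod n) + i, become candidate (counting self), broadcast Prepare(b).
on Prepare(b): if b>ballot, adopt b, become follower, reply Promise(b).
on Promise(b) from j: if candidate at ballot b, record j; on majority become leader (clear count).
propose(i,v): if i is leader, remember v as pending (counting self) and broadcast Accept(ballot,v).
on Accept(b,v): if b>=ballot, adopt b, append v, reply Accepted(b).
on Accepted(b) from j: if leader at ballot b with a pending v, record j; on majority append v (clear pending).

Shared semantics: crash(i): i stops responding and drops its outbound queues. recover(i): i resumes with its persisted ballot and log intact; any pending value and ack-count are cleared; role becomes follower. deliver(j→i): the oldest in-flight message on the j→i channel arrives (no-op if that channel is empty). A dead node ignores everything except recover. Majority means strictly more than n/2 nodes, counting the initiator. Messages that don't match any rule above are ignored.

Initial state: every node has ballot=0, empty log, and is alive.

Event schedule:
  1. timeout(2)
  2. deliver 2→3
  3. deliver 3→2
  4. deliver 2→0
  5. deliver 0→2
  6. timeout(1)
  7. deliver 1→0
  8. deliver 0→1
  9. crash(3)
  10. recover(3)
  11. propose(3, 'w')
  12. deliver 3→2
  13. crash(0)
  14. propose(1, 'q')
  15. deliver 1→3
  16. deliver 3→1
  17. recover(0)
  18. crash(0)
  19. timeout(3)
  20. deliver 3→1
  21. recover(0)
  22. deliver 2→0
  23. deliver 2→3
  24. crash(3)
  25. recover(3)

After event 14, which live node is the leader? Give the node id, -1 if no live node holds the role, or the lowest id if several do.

e1 timeout(2): 2[cand,b=6,-]
e2 deliver 2→3: 3[foll,b=6,-]
e3 deliver 3→2: ·
e4 deliver 2→0: 0[foll,b=6,-]
e5 deliver 0→2: 2[lead,b=6,-]
e6 timeout(1): 1[cand,b=5,-]
e7 deliver 1→0: ·
e8 deliver 0→1: ·
e9 crash(3): 3[✗foll,b=6,-]
e10 recover(3): 3[foll,b=6,-]
e11 propose(3,'w'): ·
e12 deliver 3→2: ·
e13 crash(0): 0[✗foll,b=6,-]
e14 propose(1,'q'): ·

2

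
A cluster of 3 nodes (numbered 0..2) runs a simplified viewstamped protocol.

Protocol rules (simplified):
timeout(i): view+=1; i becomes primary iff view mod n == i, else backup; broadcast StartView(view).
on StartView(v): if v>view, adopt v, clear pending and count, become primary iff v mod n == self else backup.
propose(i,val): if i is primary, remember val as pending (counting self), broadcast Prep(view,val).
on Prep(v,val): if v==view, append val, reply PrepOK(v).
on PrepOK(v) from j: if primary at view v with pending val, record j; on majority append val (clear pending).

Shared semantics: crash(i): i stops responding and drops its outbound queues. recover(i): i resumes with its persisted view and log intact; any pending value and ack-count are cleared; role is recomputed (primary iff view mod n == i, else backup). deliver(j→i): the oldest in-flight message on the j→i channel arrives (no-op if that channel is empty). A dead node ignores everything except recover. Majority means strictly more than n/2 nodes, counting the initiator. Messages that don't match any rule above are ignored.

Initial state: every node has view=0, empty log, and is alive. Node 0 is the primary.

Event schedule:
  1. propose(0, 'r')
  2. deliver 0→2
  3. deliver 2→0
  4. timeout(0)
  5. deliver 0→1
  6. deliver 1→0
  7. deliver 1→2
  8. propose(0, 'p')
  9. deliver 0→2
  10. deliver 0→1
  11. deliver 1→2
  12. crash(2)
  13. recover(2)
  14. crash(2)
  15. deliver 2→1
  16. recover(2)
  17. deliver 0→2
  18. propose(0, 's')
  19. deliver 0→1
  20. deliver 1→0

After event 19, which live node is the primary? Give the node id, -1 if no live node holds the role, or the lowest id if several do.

1

step 1 propose(0,'r'): —
step 2 deliver 0→2: 2={back,v=0,log=r}
step 3 deliver 2→0: 0={prim,v=0,log=r}
step 4 timeout(0): 0={back,v=1,log=r}
step 5 deliver 0→1: 1={back,v=0,log=r}
step 6 deliver 1→0: —
step 7 deliver 1→2: —
step 8 propose(0,'p'): —
step 9 deliver 0→2: 2={back,v=1,log=r}
step 10 deliver 0→1: 1={prim,v=1,log=r}
step 11 deliver 1→2: —
step 12 crash(2): 2={✗back,v=1,log=r}
step 13 recover(2): 2={back,v=1,log=r}
step 14 crash(2): 2={✗back,v=1,log=r}
step 15 deliver 2→1: —
step 16 recover(2): 2={back,v=1,log=r}
step 17 deliver 0→2: —
step 18 propose(0,'s'): —
step 19 deliver 0→1: —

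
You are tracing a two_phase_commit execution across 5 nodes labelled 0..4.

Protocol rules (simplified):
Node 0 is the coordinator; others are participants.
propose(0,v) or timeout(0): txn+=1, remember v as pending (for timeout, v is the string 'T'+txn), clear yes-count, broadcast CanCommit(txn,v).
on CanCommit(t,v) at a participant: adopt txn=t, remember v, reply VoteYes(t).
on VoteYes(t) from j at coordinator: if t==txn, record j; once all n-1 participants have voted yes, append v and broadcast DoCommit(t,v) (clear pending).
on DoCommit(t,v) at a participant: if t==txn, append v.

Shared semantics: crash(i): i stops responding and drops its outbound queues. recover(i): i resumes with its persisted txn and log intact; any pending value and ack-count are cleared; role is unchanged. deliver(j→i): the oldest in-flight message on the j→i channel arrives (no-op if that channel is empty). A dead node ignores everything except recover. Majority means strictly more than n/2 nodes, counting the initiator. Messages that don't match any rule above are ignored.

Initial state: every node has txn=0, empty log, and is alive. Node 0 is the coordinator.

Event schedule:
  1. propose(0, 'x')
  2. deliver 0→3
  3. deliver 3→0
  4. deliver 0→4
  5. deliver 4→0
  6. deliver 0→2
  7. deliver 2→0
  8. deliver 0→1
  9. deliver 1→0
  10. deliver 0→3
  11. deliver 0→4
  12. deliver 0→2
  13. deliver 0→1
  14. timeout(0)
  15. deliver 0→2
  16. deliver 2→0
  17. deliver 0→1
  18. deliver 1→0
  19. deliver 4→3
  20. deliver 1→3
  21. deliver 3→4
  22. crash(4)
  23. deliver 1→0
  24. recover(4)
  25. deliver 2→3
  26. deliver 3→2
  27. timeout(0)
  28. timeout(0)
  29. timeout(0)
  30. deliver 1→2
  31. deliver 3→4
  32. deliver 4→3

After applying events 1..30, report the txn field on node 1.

1. propose(0,'x'):  <0:coor t1 ->
2. deliver 0→3:  <3:part t1 ->
3. deliver 3→0:  nop
4. deliver 0→4:  <4:part t1 ->
5. deliver 4→0:  nop
6. deliver 0→2:  <2:part t1 ->
7. deliver 2→0:  nop
8. deliver 0→1:  <1:part t1 ->
9. deliver 1→0:  <0:coor t1 x>
10. deliver 0→3:  <3:part t1 x>
11. deliver 0→4:  <4:part t1 x>
12. deliver 0→2:  <2:part t1 x>
13. deliver 0→1:  <1:part t1 x>
14. timeout(0):  <0:coor t2 x>
15. deliver 0→2:  <2:part t2 x>
16. deliver 2→0:  nop
17. deliver 0→1:  <1:part t2 x>
18. deliver 1→0:  nop
19. deliver 4→3:  nop
20. deliver 1→3:  nop
21. deliver 3→4:  nop
22. crash(4):  <4:✗part t1 x>
23. deliver 1→0:  nop
24. recover(4):  <4:part t1 x>
25. deliver 2→3:  nop
26. deliver 3→2:  nop
27. timeout(0):  <0:coor t3 x>
28. timeout(0):  <0:coor t4 x>
29. timeout(0):  <0:coor t5 x>
30. deliver 1→2:  nop

2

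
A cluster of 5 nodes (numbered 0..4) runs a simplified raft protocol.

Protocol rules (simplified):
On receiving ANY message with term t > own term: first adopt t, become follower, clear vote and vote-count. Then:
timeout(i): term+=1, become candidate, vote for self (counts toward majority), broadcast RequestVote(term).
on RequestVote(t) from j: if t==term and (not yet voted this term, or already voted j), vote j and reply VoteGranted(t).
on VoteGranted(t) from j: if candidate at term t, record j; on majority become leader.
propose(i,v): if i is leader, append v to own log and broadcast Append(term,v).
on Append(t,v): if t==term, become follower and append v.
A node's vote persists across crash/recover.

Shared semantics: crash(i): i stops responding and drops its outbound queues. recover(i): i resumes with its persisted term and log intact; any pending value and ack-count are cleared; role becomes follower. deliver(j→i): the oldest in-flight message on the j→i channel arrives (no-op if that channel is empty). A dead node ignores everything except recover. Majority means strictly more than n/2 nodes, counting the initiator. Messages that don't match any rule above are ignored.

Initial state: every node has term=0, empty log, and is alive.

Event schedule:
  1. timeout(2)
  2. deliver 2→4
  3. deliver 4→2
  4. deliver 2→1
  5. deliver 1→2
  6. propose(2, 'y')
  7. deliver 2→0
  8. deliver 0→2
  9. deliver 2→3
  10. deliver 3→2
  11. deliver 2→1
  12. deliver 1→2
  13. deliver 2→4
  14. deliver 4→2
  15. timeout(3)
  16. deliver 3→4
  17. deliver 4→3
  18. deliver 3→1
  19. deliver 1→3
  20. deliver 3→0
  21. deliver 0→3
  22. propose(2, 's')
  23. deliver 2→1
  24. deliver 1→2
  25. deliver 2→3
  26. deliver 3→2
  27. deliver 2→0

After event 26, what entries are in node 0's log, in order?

empty

after 1 — timeout(2): n2:cand/t1/[-]
after 2 — deliver 2→4: n4:foll/t1/[-]
after 3 — deliver 4→2: ·
after 4 — deliver 2→1: n1:foll/t1/[-]
after 5 — deliver 1→2: n2:lead/t1/[-]
after 6 — propose(2,'y'): n2:lead/t1/[y]
after 7 — deliver 2→0: n0:foll/t1/[-]
after 8 — deliver 0→2: ·
after 9 — deliver 2→3: n3:foll/t1/[-]
after 10 — deliver 3→2: ·
after 11 — deliver 2→1: n1:foll/t1/[y]
after 12 — deliver 1→2: ·
after 13 — deliver 2→4: n4:foll/t1/[y]
after 14 — deliver 4→2: ·
after 15 — timeout(3): n3:cand/t2/[-]
after 16 — deliver 3→4: n4:foll/t2/[y]
after 17 — deliver 4→3: ·
after 18 — deliver 3→1: n1:foll/t2/[y]
after 19 — deliver 1→3: n3:lead/t2/[-]
after 20 — deliver 3→0: n0:foll/t2/[-]
after 21 — deliver 0→3: ·
after 22 — propose(2,'s'): n2:lead/t1/[y,s]
after 23 — deliver 2→1: ·
after 24 — deliver 1→2: ·
after 25 — deliver 2→3: ·
after 26 — deliver 3→2: n2:foll/t2/[y,s]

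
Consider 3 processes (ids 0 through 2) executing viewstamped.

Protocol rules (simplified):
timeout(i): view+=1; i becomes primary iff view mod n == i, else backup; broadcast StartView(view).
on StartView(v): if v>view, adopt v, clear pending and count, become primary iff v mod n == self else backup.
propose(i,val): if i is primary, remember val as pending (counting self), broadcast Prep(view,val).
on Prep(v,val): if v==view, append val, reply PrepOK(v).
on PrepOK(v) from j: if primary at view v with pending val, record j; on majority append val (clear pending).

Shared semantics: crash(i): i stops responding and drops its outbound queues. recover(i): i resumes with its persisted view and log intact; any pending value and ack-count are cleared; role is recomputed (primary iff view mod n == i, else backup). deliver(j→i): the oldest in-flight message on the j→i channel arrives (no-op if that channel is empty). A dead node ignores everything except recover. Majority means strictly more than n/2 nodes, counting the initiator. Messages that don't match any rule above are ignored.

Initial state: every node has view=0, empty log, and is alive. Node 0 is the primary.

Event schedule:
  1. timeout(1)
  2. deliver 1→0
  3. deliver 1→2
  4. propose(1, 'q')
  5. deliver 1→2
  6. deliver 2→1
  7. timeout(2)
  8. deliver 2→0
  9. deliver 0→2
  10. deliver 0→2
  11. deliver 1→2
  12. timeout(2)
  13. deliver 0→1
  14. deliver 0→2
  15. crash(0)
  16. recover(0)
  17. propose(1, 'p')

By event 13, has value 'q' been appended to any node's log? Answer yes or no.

[1] timeout(1) → N1(prim v1 [-])
[2] deliver 1→0 → N0(back v1 [-])
[3] deliver 1→2 → N2(back v1 [-])
[4] propose(1,'q') → ∅
[5] deliver 1→2 → N2(back v1 [q])
[6] deliver 2→1 → N1(prim v1 [q])
[7] timeout(2) → N2(prim v2 [q])
[8] deliver 2→0 → N0(back v2 [-])
[9] deliver 0→2 → ∅
[10] deliver 0→2 → ∅
[11] deliver 1→2 → ∅
[12] timeout(2) → N2(back v3 [q])
[13] deliver 0→1 → ∅

yes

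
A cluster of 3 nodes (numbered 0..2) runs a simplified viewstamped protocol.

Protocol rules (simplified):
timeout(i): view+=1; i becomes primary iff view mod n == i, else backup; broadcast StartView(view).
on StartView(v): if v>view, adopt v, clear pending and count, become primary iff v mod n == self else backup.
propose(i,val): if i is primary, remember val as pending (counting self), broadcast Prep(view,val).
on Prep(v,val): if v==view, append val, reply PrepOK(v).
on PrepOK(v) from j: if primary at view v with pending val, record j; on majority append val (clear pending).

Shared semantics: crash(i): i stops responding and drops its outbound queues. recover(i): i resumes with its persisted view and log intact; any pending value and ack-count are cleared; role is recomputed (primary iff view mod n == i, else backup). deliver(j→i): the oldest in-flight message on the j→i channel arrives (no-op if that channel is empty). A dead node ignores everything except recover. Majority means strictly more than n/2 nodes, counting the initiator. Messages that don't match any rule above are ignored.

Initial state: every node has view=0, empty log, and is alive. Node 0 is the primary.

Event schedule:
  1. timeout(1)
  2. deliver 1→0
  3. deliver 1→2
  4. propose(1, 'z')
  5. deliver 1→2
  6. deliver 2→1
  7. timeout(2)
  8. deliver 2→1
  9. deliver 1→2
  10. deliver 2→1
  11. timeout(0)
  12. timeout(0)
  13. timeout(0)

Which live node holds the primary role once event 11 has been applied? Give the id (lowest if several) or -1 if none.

2

step 1 timeout(1): 1={prim,v=1,log=-}
step 2 deliver 1→0: 0={back,v=1,log=-}
step 3 deliver 1→2: 2={back,v=1,log=-}
step 4 propose(1,'z'): —
step 5 deliver 1→2: 2={back,v=1,log=z}
step 6 deliver 2→1: 1={prim,v=1,log=z}
step 7 timeout(2): 2={prim,v=2,log=z}
step 8 deliver 2→1: 1={back,v=2,log=z}
step 9 deliver 1→2: —
step 10 deliver 2→1: —
step 11 timeout(0): 0={back,v=2,log=-}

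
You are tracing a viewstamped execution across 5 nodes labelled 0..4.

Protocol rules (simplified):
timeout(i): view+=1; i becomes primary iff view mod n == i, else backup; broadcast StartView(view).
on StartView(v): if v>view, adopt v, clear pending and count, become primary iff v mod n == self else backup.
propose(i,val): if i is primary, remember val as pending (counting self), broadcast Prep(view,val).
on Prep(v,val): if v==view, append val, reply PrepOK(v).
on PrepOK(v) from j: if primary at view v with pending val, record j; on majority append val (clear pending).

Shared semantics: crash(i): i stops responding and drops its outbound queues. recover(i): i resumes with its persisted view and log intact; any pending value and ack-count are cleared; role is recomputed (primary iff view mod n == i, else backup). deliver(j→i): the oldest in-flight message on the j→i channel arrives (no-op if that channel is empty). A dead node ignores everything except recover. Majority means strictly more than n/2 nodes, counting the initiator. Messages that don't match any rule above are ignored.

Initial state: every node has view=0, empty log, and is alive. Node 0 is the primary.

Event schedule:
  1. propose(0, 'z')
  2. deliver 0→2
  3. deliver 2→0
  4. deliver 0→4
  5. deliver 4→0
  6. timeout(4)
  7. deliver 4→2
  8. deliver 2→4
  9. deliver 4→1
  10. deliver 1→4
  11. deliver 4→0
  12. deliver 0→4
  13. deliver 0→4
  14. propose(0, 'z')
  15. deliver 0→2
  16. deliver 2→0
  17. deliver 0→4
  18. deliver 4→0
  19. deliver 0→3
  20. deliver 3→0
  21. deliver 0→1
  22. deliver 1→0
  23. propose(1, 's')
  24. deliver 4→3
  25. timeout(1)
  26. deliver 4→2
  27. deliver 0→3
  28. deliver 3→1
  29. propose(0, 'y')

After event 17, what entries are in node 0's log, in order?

z

step 1 propose(0,'z'): —
step 2 deliver 0→2: 2={back,v=0,log=z}
step 3 deliver 2→0: —
step 4 deliver 0→4: 4={back,v=0,log=z}
step 5 deliver 4→0: 0={prim,v=0,log=z}
step 6 timeout(4): 4={back,v=1,log=z}
step 7 deliver 4→2: 2={back,v=1,log=z}
step 8 deliver 2→4: —
step 9 deliver 4→1: 1={prim,v=1,log=-}
step 10 deliver 1→4: —
step 11 deliver 4→0: 0={back,v=1,log=z}
step 12 deliver 0→4: —
step 13 deliver 0→4: —
step 14 propose(0,'z'): —
step 15 deliver 0→2: —
step 16 deliver 2→0: —
step 17 deliver 0→4: —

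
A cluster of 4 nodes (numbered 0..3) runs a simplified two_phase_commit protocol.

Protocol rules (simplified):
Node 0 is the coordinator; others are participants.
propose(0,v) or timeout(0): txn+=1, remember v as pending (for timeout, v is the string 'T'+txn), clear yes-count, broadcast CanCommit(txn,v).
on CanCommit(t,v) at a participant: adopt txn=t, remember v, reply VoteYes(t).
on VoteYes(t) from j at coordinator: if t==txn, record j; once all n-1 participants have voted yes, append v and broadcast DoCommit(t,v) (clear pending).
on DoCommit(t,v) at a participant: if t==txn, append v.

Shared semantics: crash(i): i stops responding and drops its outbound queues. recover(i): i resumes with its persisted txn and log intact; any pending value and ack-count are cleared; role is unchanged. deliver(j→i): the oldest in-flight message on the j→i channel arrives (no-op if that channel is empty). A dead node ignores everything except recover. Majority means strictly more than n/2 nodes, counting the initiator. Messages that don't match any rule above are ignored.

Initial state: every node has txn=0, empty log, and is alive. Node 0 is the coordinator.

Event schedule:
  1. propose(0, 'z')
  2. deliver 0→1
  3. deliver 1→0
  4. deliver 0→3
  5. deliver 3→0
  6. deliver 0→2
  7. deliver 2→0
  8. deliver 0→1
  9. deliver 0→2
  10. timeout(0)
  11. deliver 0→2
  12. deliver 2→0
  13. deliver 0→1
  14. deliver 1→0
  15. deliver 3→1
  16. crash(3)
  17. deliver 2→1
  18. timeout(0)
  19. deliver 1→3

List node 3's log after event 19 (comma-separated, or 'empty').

empty

e1 propose(0,'z'): 0[coor,t=1,-]
e2 deliver 0→1: 1[part,t=1,-]
e3 deliver 1→0: ·
e4 deliver 0→3: 3[part,t=1,-]
e5 deliver 3→0: ·
e6 deliver 0→2: 2[part,t=1,-]
e7 deliver 2→0: 0[coor,t=1,z]
e8 deliver 0→1: 1[part,t=1,z]
e9 deliver 0→2: 2[part,t=1,z]
e10 timeout(0): 0[coor,t=2,z]
e11 deliver 0→2: 2[part,t=2,z]
e12 deliver 2→0: ·
e13 deliver 0→1: 1[part,t=2,z]
e14 deliver 1→0: ·
e15 deliver 3→1: ·
e16 crash(3): 3[✗part,t=1,-]
e17 deliver 2→1: ·
e18 timeout(0): 0[coor,t=3,z]
e19 deliver 1→3: ·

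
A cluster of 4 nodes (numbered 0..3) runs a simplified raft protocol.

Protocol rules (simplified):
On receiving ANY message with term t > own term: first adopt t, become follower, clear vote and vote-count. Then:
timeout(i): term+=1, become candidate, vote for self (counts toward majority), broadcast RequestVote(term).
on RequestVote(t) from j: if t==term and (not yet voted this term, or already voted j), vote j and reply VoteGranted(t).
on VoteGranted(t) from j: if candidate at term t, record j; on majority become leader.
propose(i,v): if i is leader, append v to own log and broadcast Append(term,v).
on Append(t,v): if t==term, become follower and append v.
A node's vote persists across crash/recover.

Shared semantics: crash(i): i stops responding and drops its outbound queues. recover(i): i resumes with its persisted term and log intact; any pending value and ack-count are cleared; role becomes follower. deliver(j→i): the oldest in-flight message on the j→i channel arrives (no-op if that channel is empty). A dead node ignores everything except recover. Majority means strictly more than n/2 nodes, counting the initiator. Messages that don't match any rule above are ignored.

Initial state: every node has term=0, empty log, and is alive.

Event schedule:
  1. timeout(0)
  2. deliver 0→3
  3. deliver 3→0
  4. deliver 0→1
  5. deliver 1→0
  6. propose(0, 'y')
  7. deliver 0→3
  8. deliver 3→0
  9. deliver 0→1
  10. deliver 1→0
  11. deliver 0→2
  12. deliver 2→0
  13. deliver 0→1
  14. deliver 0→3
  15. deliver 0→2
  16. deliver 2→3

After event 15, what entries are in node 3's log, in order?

y

after 1 — timeout(0): n0:cand/t1/[-]
after 2 — deliver 0→3: n3:foll/t1/[-]
after 3 — deliver 3→0: ·
after 4 — deliver 0→1: n1:foll/t1/[-]
after 5 — deliver 1→0: n0:lead/t1/[-]
after 6 — propose(0,'y'): n0:lead/t1/[y]
after 7 — deliver 0→3: n3:foll/t1/[y]
after 8 — deliver 3→0: ·
after 9 — deliver 0→1: n1:foll/t1/[y]
after 10 — deliver 1→0: ·
after 11 — deliver 0→2: n2:foll/t1/[-]
after 12 — deliver 2→0: ·
after 13 — deliver 0→1: ·
after 14 — deliver 0→3: ·
after 15 — deliver 0→2: n2:foll/t1/[y]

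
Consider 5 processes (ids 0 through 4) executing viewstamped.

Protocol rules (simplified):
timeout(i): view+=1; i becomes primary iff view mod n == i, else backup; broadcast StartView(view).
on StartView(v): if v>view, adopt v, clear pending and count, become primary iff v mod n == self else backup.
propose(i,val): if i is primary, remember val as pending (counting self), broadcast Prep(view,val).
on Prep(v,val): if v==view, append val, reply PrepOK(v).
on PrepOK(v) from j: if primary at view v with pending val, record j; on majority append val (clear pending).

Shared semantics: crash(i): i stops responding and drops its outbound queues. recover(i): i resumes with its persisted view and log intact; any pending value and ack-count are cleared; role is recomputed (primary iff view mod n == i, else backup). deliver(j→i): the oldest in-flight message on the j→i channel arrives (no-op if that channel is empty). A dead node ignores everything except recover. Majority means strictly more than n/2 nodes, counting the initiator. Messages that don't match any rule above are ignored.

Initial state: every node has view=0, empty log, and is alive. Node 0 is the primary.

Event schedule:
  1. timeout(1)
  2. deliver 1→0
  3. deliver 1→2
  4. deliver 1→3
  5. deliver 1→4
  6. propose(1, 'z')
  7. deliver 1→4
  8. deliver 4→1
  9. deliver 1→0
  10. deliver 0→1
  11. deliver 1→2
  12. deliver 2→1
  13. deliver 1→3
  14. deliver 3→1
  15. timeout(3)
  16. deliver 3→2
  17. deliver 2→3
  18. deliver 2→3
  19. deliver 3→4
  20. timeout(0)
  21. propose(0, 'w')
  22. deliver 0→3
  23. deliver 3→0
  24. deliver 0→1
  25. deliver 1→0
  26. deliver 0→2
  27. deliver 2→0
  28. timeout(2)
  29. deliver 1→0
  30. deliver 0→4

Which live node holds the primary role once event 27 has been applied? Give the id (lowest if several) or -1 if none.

2

e1 timeout(1): 1[prim,v=1,-]
e2 deliver 1→0: 0[back,v=1,-]
e3 deliver 1→2: 2[back,v=1,-]
e4 deliver 1→3: 3[back,v=1,-]
e5 deliver 1→4: 4[back,v=1,-]
e6 propose(1,'z'): ·
e7 deliver 1→4: 4[back,v=1,z]
e8 deliver 4→1: ·
e9 deliver 1→0: 0[back,v=1,z]
e10 deliver 0→1: 1[prim,v=1,z]
e11 deliver 1→2: 2[back,v=1,z]
e12 deliver 2→1: ·
e13 deliver 1→3: 3[back,v=1,z]
e14 deliver 3→1: ·
e15 timeout(3): 3[back,v=2,z]
e16 deliver 3→2: 2[prim,v=2,z]
e17 deliver 2→3: ·
e18 deliver 2→3: ·
e19 deliver 3→4: 4[back,v=2,z]
e20 timeout(0): 0[back,v=2,z]
e21 propose(0,'w'): ·
e22 deliver 0→3: ·
e23 deliver 3→0: ·
e24 deliver 0→1: 1[back,v=2,z]
e25 deliver 1→0: ·
e26 deliver 0→2: ·
e27 deliver 2→0: ·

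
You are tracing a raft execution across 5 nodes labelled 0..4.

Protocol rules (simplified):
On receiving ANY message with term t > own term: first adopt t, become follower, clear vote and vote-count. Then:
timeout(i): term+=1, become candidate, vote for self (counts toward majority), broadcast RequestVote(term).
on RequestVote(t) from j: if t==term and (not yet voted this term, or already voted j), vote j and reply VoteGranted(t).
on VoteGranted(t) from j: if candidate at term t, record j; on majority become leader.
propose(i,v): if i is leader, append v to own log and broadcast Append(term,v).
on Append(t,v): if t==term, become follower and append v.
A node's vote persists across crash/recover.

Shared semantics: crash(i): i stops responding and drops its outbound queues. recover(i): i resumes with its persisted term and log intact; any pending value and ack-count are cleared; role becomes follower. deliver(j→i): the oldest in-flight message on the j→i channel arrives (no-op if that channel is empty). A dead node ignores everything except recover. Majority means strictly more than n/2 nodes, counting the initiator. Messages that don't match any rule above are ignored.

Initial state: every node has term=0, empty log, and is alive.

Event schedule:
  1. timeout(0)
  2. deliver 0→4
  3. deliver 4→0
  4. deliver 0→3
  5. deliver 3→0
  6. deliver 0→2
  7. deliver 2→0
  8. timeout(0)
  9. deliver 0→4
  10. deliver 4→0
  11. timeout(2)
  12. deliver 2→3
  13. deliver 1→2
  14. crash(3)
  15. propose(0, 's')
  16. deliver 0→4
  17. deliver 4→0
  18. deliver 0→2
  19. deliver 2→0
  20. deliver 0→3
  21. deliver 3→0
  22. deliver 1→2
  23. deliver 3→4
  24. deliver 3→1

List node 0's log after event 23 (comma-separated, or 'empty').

empty

[1] timeout(0) → N0(cand t1 [-])
[2] deliver 0→4 → N4(foll t1 [-])
[3] deliver 4→0 → ∅
[4] deliver 0→3 → N3(foll t1 [-])
[5] deliver 3→0 → N0(lead t1 [-])
[6] deliver 0→2 → N2(foll t1 [-])
[7] deliver 2→0 → ∅
[8] timeout(0) → N0(cand t2 [-])
[9] deliver 0→4 → N4(foll t2 [-])
[10] deliver 4→0 → ∅
[11] timeout(2) → N2(cand t2 [-])
[12] deliver 2→3 → N3(foll t2 [-])
[13] deliver 1→2 → ∅
[14] crash(3) → N3(✗foll t2 [-])
[15] propose(0,'s') → ∅
[16] deliver 0→4 → ∅
[17] deliver 4→0 → ∅
[18] deliver 0→2 → ∅
[19] deliver 2→0 → ∅
[20] deliver 0→3 → ∅
[21] deliver 3→0 → ∅
[22] deliver 1→2 → ∅
[23] deliver 3→4 → ∅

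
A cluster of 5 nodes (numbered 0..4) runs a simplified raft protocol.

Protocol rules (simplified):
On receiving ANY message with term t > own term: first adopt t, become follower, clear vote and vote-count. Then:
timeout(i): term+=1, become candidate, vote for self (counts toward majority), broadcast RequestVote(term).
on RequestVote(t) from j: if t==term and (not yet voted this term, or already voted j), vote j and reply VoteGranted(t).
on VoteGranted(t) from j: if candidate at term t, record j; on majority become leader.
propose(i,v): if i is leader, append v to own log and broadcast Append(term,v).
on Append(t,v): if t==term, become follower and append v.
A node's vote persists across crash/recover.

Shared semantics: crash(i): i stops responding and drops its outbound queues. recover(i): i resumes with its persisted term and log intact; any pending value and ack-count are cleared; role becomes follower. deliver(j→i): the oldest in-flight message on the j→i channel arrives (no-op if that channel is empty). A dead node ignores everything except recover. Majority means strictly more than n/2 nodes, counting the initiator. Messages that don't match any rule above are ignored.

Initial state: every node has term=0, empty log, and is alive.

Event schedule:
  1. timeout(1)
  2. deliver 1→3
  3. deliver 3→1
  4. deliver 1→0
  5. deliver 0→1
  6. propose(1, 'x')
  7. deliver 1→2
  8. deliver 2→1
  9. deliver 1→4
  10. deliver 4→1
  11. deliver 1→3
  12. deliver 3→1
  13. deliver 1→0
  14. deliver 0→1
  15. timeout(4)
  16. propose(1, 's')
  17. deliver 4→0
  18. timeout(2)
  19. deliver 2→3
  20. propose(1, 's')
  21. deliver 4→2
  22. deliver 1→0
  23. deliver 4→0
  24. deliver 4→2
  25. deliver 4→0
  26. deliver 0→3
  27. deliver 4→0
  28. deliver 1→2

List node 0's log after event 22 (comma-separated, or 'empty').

after 1 — timeout(1): n1:cand/t1/[-]
after 2 — deliver 1→3: n3:foll/t1/[-]
after 3 — deliver 3→1: ·
after 4 — deliver 1→0: n0:foll/t1/[-]
after 5 — deliver 0→1: n1:lead/t1/[-]
after 6 — propose(1,'x'): n1:lead/t1/[x]
after 7 — deliver 1→2: n2:foll/t1/[-]
after 8 — deliver 2→1: ·
after 9 — deliver 1→4: n4:foll/t1/[-]
after 10 — deliver 4→1: ·
after 11 — deliver 1→3: n3:foll/t1/[x]
after 12 — deliver 3→1: ·
after 13 — deliver 1→0: n0:foll/t1/[x]
after 14 — deliver 0→1: ·
after 15 — timeout(4): n4:cand/t2/[-]
after 16 — propose(1,'s'): n1:lead/t1/[x,s]
after 17 — deliver 4→0: n0:foll/t2/[x]
after 18 — timeout(2): n2:cand/t2/[-]
after 19 — deliver 2→3: n3:foll/t2/[x]
after 20 — propose(1,'s'): n1:lead/t1/[x,s,s]
after 21 — deliver 4→2: ·
after 22 — deliver 1→0: ·

x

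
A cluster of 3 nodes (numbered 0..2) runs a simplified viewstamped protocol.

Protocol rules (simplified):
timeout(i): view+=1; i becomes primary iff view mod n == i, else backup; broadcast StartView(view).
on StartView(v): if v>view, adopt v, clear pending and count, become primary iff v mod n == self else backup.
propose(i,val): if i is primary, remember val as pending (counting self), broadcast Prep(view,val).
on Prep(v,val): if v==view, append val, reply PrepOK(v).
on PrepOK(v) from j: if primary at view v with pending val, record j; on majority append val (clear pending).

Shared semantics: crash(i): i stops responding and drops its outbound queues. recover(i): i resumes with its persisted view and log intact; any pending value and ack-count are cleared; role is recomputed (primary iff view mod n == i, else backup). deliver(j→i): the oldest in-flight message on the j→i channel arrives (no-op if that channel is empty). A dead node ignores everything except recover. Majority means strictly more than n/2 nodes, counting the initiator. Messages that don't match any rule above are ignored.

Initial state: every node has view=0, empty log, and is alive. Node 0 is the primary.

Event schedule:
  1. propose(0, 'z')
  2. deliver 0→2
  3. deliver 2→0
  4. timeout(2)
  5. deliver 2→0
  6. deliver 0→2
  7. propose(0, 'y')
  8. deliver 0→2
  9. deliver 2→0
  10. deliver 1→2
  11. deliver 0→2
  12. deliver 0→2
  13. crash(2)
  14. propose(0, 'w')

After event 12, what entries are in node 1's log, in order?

e1 propose(0,'z'): ·
e2 deliver 0→2: 2[back,v=0,z]
e3 deliver 2→0: 0[prim,v=0,z]
e4 timeout(2): 2[back,v=1,z]
e5 deliver 2→0: 0[back,v=1,z]
e6 deliver 0→2: ·
e7 propose(0,'y'): ·
e8 deliver 0→2: ·
e9 deliver 2→0: ·
e10 deliver 1→2: ·
e11 deliver 0→2: ·
e12 deliver 0→2: ·

empty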